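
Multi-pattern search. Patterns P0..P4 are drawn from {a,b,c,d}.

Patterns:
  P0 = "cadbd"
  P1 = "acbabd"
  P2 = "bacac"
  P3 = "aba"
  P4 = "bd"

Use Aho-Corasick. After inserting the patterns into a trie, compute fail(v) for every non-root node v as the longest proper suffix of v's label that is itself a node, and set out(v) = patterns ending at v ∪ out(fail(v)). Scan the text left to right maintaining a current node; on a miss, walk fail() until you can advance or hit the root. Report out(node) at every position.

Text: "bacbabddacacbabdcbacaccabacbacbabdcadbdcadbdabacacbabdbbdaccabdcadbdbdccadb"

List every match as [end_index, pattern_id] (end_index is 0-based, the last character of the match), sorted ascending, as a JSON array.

Build:
Trie (insert patterns):
  n0 'ε': a→6 b→12 c→1
  n1 'c': a→2
  n2 'ca': d→3
  n3 'cad': b→4
  n4 'cadb': d→5
  n5 'cadbd': ·  [P0 ends]
  n6 'a': b→17 c→7
  n7 'ac': b→8
  n8 'acb': a→9
  n9 'acba': b→10
  n10 'acbab': d→11
  n11 'acbabd': ·  [P1 ends]
  n12 'b': a→13 d→19
  n13 'ba': c→14
  n14 'bac': a→15
  n15 'baca': c→16
  n16 'bacac': ·  [P2 ends]
  n17 'ab': a→18
  n18 'aba': ·  [P3 ends]
  n19 'bd': ·  [P4 ends]

BFS fail/out derivation:
  n1('c'): parent n0 fail=0; on 'c' 0 → fail=0;  out ∅∪∅=∅
  n6('a'): parent n0 fail=0; on 'a' 0 → fail=0;  out ∅∪∅=∅
  n12('b'): parent n0 fail=0; on 'b' 0 → fail=0;  out ∅∪∅=∅
  n2('ca'): parent n1 fail=0; on 'a' 0 → fail=6;  out ∅∪∅=∅
  n7('ac'): parent n6 fail=0; on 'c' 0 → fail=1;  out ∅∪∅=∅
  n13('ba'): parent n12 fail=0; on 'a' 0 → fail=6;  out ∅∪∅=∅
  n17('ab'): parent n6 fail=0; on 'b' 0 → fail=12;  out ∅∪∅=∅
  n19('bd'): parent n12 fail=0; on 'd' 0 → fail=0;  out {4}∪∅={4}
  n3('cad'): parent n2 fail=6; on 'd' 6→0 → fail=0;  out ∅∪∅=∅
  n8('acb'): parent n7 fail=1; on 'b' 1→0 → fail=12;  out ∅∪∅=∅
  n14('bac'): parent n13 fail=6; on 'c' 6 → fail=7;  out ∅∪∅=∅
  n18('aba'): parent n17 fail=12; on 'a' 12 → fail=13;  out {3}∪∅={3}
  n4('cadb'): parent n3 fail=0; on 'b' 0 → fail=12;  out ∅∪∅=∅
  n9('acba'): parent n8 fail=12; on 'a' 12 → fail=13;  out ∅∪∅=∅
  n15('baca'): parent n14 fail=7; on 'a' 7→1 → fail=2;  out ∅∪∅=∅
  n5('cadbd'): parent n4 fail=12; on 'd' 12 → fail=19;  out {0}∪{4}={0,4}
  n10('acbab'): parent n9 fail=13; on 'b' 13→6 → fail=17;  out ∅∪∅=∅
  n16('bacac'): parent n15 fail=2; on 'c' 2→6 → fail=7;  out {2}∪∅={2}
  n11('acbabd'): parent n10 fail=17; on 'd' 17→12 → fail=19;  out {1}∪{4}={1,4}

Run:
pos 0 'b': at 12
pos 1 'a': at 13
pos 2 'c': at 14
pos 3 'b': at 8 (via fail)
pos 4 'a': at 9
pos 5 'b': at 10
pos 6 'd': at 11  emit P1@[1:6],P4@[5:6]
pos 7 'd': at 0 (via fail)
pos 8 'a': at 6
pos 9 'c': at 7
pos 10 'a': at 2 (via fail)
pos 11 'c': at 7 (via fail)
pos 12 'b': at 8
pos 13 'a': at 9
pos 14 'b': at 10
pos 15 'd': at 11  emit P1@[10:15],P4@[14:15]
pos 16 'c': at 1 (via fail)
pos 17 'b': at 12 (via fail)
pos 18 'a': at 13
pos 19 'c': at 14
pos 20 'a': at 15
pos 21 'c': at 16  emit P2@[17:21]
pos 22 'c': at 1 (via fail)
pos 23 'a': at 2
pos 24 'b': at 17 (via fail)
pos 25 'a': at 18  emit P3@[23:25]
pos 26 'c': at 14 (via fail)
pos 27 'b': at 8 (via fail)
pos 28 'a': at 9
pos 29 'c': at 14 (via fail)
pos 30 'b': at 8 (via fail)
pos 31 'a': at 9
pos 32 'b': at 10
pos 33 'd': at 11  emit P1@[28:33],P4@[32:33]
pos 34 'c': at 1 (via fail)
pos 35 'a': at 2
pos 36 'd': at 3
pos 37 'b': at 4
pos 38 'd': at 5  emit P0@[34:38],P4@[37:38]
pos 39 'c': at 1 (via fail)
pos 40 'a': at 2
pos 41 'd': at 3
pos 42 'b': at 4
pos 43 'd': at 5  emit P0@[39:43],P4@[42:43]
pos 44 'a': at 6 (via fail)
pos 45 'b': at 17
pos 46 'a': at 18  emit P3@[44:46]
pos 47 'c': at 14 (via fail)
pos 48 'a': at 15
pos 49 'c': at 16  emit P2@[45:49]
pos 50 'b': at 8 (via fail)
pos 51 'a': at 9
pos 52 'b': at 10
pos 53 'd': at 11  emit P1@[48:53],P4@[52:53]
pos 54 'b': at 12 (via fail)
pos 55 'b': at 12 (via fail)
pos 56 'd': at 19  emit P4@[55:56]
pos 57 'a': at 6 (via fail)
pos 58 'c': at 7
pos 59 'c': at 1 (via fail)
pos 60 'a': at 2
pos 61 'b': at 17 (via fail)
pos 62 'd': at 19 (via fail)  emit P4@[61:62]
pos 63 'c': at 1 (via fail)
pos 64 'a': at 2
pos 65 'd': at 3
pos 66 'b': at 4
pos 67 'd': at 5  emit P0@[63:67],P4@[66:67]
pos 68 'b': at 12 (via fail)
pos 69 'd': at 19  emit P4@[68:69]
pos 70 'c': at 1 (via fail)
pos 71 'c': at 1 (via fail)
pos 72 'a': at 2
pos 73 'd': at 3
pos 74 'b': at 4

Matches: [[6,1],[6,4],[15,1],[15,4],[21,2],[25,3],[33,1],[33,4],[38,0],[38,4],[43,0],[43,4],[46,3],[49,2],[53,1],[53,4],[56,4],[62,4],[67,0],[67,4],[69,4]]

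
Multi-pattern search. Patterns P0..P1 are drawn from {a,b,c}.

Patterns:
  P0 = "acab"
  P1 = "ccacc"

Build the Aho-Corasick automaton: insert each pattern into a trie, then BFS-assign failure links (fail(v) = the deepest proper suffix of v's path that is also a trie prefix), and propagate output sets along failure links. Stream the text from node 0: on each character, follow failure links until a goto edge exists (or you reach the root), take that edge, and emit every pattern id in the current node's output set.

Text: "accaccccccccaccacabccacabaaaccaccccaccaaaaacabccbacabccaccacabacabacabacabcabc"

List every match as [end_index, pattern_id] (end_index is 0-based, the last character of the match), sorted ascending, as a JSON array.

Build automaton:
Trie (insert patterns):
  0='ε' goto a→1 c→5
  1='a' goto c→2
  2='ac' goto a→3
  3='aca' goto b→4
  4='acab' goto ·  [P0 ends]
  5='c' goto c→6
  6='cc' goto a→7
  7='cca' goto c→8
  8='ccac' goto c→9
  9='ccacc' goto ·  [P1 ends]

BFS fail/out derivation:
  n1('a'): parent n0 fail=0; on 'a' 0 → fail=0;  out ∅∪∅=∅
  n5('c'): parent n0 fail=0; on 'c' 0 → fail=0;  out ∅∪∅=∅
  n2('ac'): parent n1 fail=0; on 'c' 0 → fail=5;  out ∅∪∅=∅
  n6('cc'): parent n5 fail=0; on 'c' 0 → fail=5;  out ∅∪∅=∅
  n3('aca'): parent n2 fail=5; on 'a' 5→0 → fail=1;  out ∅∪∅=∅
  n7('cca'): parent n6 fail=5; on 'a' 5→0 → fail=1;  out ∅∪∅=∅
  n4('acab'): parent n3 fail=1; on 'b' 1→0 → fail=0;  out {0}∪∅={0}
  n8('ccac'): parent n7 fail=1; on 'c' 1 → fail=2;  out ∅∪∅=∅
  n9('ccacc'): parent n8 fail=2; on 'c' 2→5 → fail=6;  out {1}∪∅={1}

Run:
[0] read 'a'  n0⇒n1
[1] read 'c'  n1⇒n2
[2] read 'c'  n2⇒n6 (via fail)
[3] read 'a'  n6⇒n7
[4] read 'c'  n7⇒n8
[5] read 'c'  n8⇒n9  emit P1@[1:5]
[6] read 'c'  n9⇒n6 (via fail)
[7] read 'c'  n6⇒n6 (via fail)
[8] read 'c'  n6⇒n6 (via fail)
[9] read 'c'  n6⇒n6 (via fail)
[10] read 'c'  n6⇒n6 (via fail)
[11] read 'c'  n6⇒n6 (via fail)
[12] read 'a'  n6⇒n7
[13] read 'c'  n7⇒n8
[14] read 'c'  n8⇒n9  emit P1@[10:14]
[15] read 'a'  n9⇒n7 (via fail)
[16] read 'c'  n7⇒n8
[17] read 'a'  n8⇒n3 (via fail)
[18] read 'b'  n3⇒n4  emit P0@[15:18]
[19] read 'c'  n4⇒n5 (via fail)
[20] read 'c'  n5⇒n6
[21] read 'a'  n6⇒n7
[22] read 'c'  n7⇒n8
[23] read 'a'  n8⇒n3 (via fail)
[24] read 'b'  n3⇒n4  emit P0@[21:24]
[25] read 'a'  n4⇒n1 (via fail)
[26] read 'a'  n1⇒n1 (via fail)
[27] read 'a'  n1⇒n1 (via fail)
[28] read 'c'  n1⇒n2
[29] read 'c'  n2⇒n6 (via fail)
[30] read 'a'  n6⇒n7
[31] read 'c'  n7⇒n8
[32] read 'c'  n8⇒n9  emit P1@[28:32]
[33] read 'c'  n9⇒n6 (via fail)
[34] read 'c'  n6⇒n6 (via fail)
[35] read 'a'  n6⇒n7
[36] read 'c'  n7⇒n8
[37] read 'c'  n8⇒n9  emit P1@[33:37]
[38] read 'a'  n9⇒n7 (via fail)
[39] read 'a'  n7⇒n1 (via fail)
[40] read 'a'  n1⇒n1 (via fail)
[41] read 'a'  n1⇒n1 (via fail)
[42] read 'a'  n1⇒n1 (via fail)
[43] read 'c'  n1⇒n2
[44] read 'a'  n2⇒n3
[45] read 'b'  n3⇒n4  emit P0@[42:45]
[46] read 'c'  n4⇒n5 (via fail)
[47] read 'c'  n5⇒n6
[48] read 'b'  n6⇒n0 (via fail)
[49] read 'a'  n0⇒n1
[50] read 'c'  n1⇒n2
[51] read 'a'  n2⇒n3
[52] read 'b'  n3⇒n4  emit P0@[49:52]
[53] read 'c'  n4⇒n5 (via fail)
[54] read 'c'  n5⇒n6
[55] read 'a'  n6⇒n7
[56] read 'c'  n7⇒n8
[57] read 'c'  n8⇒n9  emit P1@[53:57]
[58] read 'a'  n9⇒n7 (via fail)
[59] read 'c'  n7⇒n8
[60] read 'a'  n8⇒n3 (via fail)
[61] read 'b'  n3⇒n4  emit P0@[58:61]
[62] read 'a'  n4⇒n1 (via fail)
[63] read 'c'  n1⇒n2
[64] read 'a'  n2⇒n3
[65] read 'b'  n3⇒n4  emit P0@[62:65]
[66] read 'a'  n4⇒n1 (via fail)
[67] read 'c'  n1⇒n2
[68] read 'a'  n2⇒n3
[69] read 'b'  n3⇒n4  emit P0@[66:69]
[70] read 'a'  n4⇒n1 (via fail)
[71] read 'c'  n1⇒n2
[72] read 'a'  n2⇒n3
[73] read 'b'  n3⇒n4  emit P0@[70:73]
[74] read 'c'  n4⇒n5 (via fail)
[75] read 'a'  n5⇒n1 (via fail)
[76] read 'b'  n1⇒n0 (via fail)
[77] read 'c'  n0⇒n5

Matches: [[5,1],[14,1],[18,0],[24,0],[32,1],[37,1],[45,0],[52,0],[57,1],[61,0],[65,0],[69,0],[73,0]]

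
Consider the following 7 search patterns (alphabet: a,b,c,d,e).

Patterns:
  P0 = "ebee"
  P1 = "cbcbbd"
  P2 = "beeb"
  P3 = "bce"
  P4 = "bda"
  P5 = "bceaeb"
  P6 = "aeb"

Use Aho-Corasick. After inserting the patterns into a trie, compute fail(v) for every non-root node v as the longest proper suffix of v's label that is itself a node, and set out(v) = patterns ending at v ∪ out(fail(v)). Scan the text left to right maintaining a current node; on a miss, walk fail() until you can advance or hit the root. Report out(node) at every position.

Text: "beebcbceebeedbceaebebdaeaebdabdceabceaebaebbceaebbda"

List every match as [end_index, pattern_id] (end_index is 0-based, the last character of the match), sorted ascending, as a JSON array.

Build automaton:
Trie nodes:
  n0 'ε': a→22 b→11 c→5 e→1
  n1 'e': b→2
  n2 'eb': e→3
  n3 'ebe': e→4
  n4 'ebee': ·  ←P0
  n5 'c': b→6
  n6 'cb': c→7
  n7 'cbc': b→8
  n8 'cbcb': b→9
  n9 'cbcbb': d→10
  n10 'cbcbbd': ·  ←P1
  n11 'b': c→15 d→17 e→12
  n12 'be': e→13
  n13 'bee': b→14
  n14 'beeb': ·  ←P2
  n15 'bc': e→16
  n16 'bce': a→19  ←P3
  n17 'bd': a→18
  n18 'bda': ·  ←P4
  n19 'bcea': e→20
  n20 'bceae': b→21
  n21 'bceaeb': ·  ←P5
  n22 'a': e→23
  n23 'ae': b→24
  n24 'aeb': ·  ←P6

Failure links (BFS by depth):
  fail(1) 'e': from fail(0)=0 chase 'e': 0 ⇒ 0;  out=∅∪out(0)=∅
  fail(5) 'c': from fail(0)=0 chase 'c': 0 ⇒ 0;  out=∅∪out(0)=∅
  fail(11) 'b': from fail(0)=0 chase 'b': 0 ⇒ 0;  out=∅∪out(0)=∅
  fail(22) 'a': from fail(0)=0 chase 'a': 0 ⇒ 0;  out=∅∪out(0)=∅
  fail(2) 'eb': from fail(1)=0 chase 'b': 0 ⇒ 11;  out=∅∪out(11)=∅
  fail(6) 'cb': from fail(5)=0 chase 'b': 0 ⇒ 11;  out=∅∪out(11)=∅
  fail(12) 'be': from fail(11)=0 chase 'e': 0 ⇒ 1;  out=∅∪out(1)=∅
  fail(15) 'bc': from fail(11)=0 chase 'c': 0 ⇒ 5;  out=∅∪out(5)=∅
  fail(17) 'bd': from fail(11)=0 chase 'd': 0 ⇒ 0;  out=∅∪out(0)=∅
  fail(23) 'ae': from fail(22)=0 chase 'e': 0 ⇒ 1;  out=∅∪out(1)=∅
  fail(3) 'ebe': from fail(2)=11 chase 'e': 11 ⇒ 12;  out=∅∪out(12)=∅
  fail(7) 'cbc': from fail(6)=11 chase 'c': 11 ⇒ 15;  out=∅∪out(15)=∅
  fail(13) 'bee': from fail(12)=1 chase 'e': 1→0 ⇒ 1;  out=∅∪out(1)=∅
  fail(16) 'bce': from fail(15)=5 chase 'e': 5→0 ⇒ 1;  out={3}∪out(1)={3}
  fail(18) 'bda': from fail(17)=0 chase 'a': 0 ⇒ 22;  out={4}∪out(22)={4}
  fail(24) 'aeb': from fail(23)=1 chase 'b': 1 ⇒ 2;  out={6}∪out(2)={6}
  fail(4) 'ebee': from fail(3)=12 chase 'e': 12 ⇒ 13;  out={0}∪out(13)={0}
  fail(8) 'cbcb': from fail(7)=15 chase 'b': 15→5 ⇒ 6;  out=∅∪out(6)=∅
  fail(14) 'beeb': from fail(13)=1 chase 'b': 1 ⇒ 2;  out={2}∪out(2)={2}
  fail(19) 'bcea': from fail(16)=1 chase 'a': 1→0 ⇒ 22;  out=∅∪out(22)=∅
  fail(9) 'cbcbb': from fail(8)=6 chase 'b': 6→11→0 ⇒ 11;  out=∅∪out(11)=∅
  fail(20) 'bceae': from fail(19)=22 chase 'e': 22 ⇒ 23;  out=∅∪out(23)=∅
  fail(10) 'cbcbbd': from fail(9)=11 chase 'd': 11 ⇒ 17;  out={1}∪out(17)={1}
  fail(21) 'bceaeb': from fail(20)=23 chase 'b': 23 ⇒ 24;  out={5}∪out(24)={5,6}

Scan:
i=0 'b': node 0→11
i=1 'e': node 11→12
i=2 'e': node 12→13
i=3 'b': node 13→14  ** P2@[0:3]
i=4 'c': node 14→15 (via fail)
i=5 'b': node 15→6 (via fail)
i=6 'c': node 6→7
i=7 'e': node 7→16 (via fail)  ** P3@[5:7]
i=8 'e': node 16→1 (via fail)
i=9 'b': node 1→2
i=10 'e': node 2→3
i=11 'e': node 3→4  ** P0@[8:11]
i=12 'd': node 4→0 (via fail)
i=13 'b': node 0→11
i=14 'c': node 11→15
i=15 'e': node 15→16  ** P3@[13:15]
i=16 'a': node 16→19
i=17 'e': node 19→20
i=18 'b': node 20→21  ** P5@[13:18],P6@[16:18]
i=19 'e': node 21→3 (via fail)
i=20 'b': node 3→2 (via fail)
i=21 'd': node 2→17 (via fail)
i=22 'a': node 17→18  ** P4@[20:22]
i=23 'e': node 18→23 (via fail)
i=24 'a': node 23→22 (via fail)
i=25 'e': node 22→23
i=26 'b': node 23→24  ** P6@[24:26]
i=27 'd': node 24→17 (via fail)
i=28 'a': node 17→18  ** P4@[26:28]
i=29 'b': node 18→11 (via fail)
i=30 'd': node 11→17
i=31 'c': node 17→5 (via fail)
i=32 'e': node 5→1 (via fail)
i=33 'a': node 1→22 (via fail)
i=34 'b': node 22→11 (via fail)
i=35 'c': node 11→15
i=36 'e': node 15→16  ** P3@[34:36]
i=37 'a': node 16→19
i=38 'e': node 19→20
i=39 'b': node 20→21  ** P5@[34:39],P6@[37:39]
i=40 'a': node 21→22 (via fail)
i=41 'e': node 22→23
i=42 'b': node 23→24  ** P6@[40:42]
i=43 'b': node 24→11 (via fail)
i=44 'c': node 11→15
i=45 'e': node 15→16  ** P3@[43:45]
i=46 'a': node 16→19
i=47 'e': node 19→20
i=48 'b': node 20→21  ** P5@[43:48],P6@[46:48]
i=49 'b': node 21→11 (via fail)
i=50 'd': node 11→17
i=51 'a': node 17→18  ** P4@[49:51]

Result: [[3,2],[7,3],[11,0],[15,3],[18,5],[18,6],[22,4],[26,6],[28,4],[36,3],[39,5],[39,6],[42,6],[45,3],[48,5],[48,6],[51,4]]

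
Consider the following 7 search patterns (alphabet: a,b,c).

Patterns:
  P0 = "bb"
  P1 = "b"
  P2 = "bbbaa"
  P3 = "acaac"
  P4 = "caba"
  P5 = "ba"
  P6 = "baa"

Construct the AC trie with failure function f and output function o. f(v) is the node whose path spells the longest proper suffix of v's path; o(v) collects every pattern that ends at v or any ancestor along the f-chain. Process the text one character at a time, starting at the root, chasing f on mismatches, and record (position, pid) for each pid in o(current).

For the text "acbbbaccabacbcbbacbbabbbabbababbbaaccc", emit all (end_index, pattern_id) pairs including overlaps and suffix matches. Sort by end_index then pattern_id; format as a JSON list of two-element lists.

Build:
Trie nodes:
  0='ε' goto a→6 b→1 c→11
  1='b' goto a→15 b→2  [P1 ends]
  2='bb' goto b→3  [P0 ends]
  3='bbb' goto a→4
  4='bbba' goto a→5
  5='bbbaa' goto ·  [P2 ends]
  6='a' goto c→7
  7='ac' goto a→8
  8='aca' goto a→9
  9='acaa' goto c→10
  10='acaac' goto ·  [P3 ends]
  11='c' goto a→12
  12='ca' goto b→13
  13='cab' goto a→14
  14='caba' goto ·  [P4 ends]
  15='ba' goto a→16  [P5 ends]
  16='baa' goto ·  [P6 ends]

BFS fail/out derivation:
  n1('b'): parent n0 fail=0; on 'b' 0 → fail=0;  out {1}∪∅={1}
  n6('a'): parent n0 fail=0; on 'a' 0 → fail=0;  out ∅∪∅=∅
  n11('c'): parent n0 fail=0; on 'c' 0 → fail=0;  out ∅∪∅=∅
  n2('bb'): parent n1 fail=0; on 'b' 0 → fail=1;  out {0}∪{1}={0,1}
  n7('ac'): parent n6 fail=0; on 'c' 0 → fail=11;  out ∅∪∅=∅
  n12('ca'): parent n11 fail=0; on 'a' 0 → fail=6;  out ∅∪∅=∅
  n15('ba'): parent n1 fail=0; on 'a' 0 → fail=6;  out {5}∪∅={5}
  n3('bbb'): parent n2 fail=1; on 'b' 1 → fail=2;  out ∅∪{0,1}={0,1}
  n8('aca'): parent n7 fail=11; on 'a' 11 → fail=12;  out ∅∪∅=∅
  n13('cab'): parent n12 fail=6; on 'b' 6→0 → fail=1;  out ∅∪{1}={1}
  n16('baa'): parent n15 fail=6; on 'a' 6→0 → fail=6;  out {6}∪∅={6}
  n4('bbba'): parent n3 fail=2; on 'a' 2→1 → fail=15;  out ∅∪{5}={5}
  n9('acaa'): parent n8 fail=12; on 'a' 12→6→0 → fail=6;  out ∅∪∅=∅
  n14('caba'): parent n13 fail=1; on 'a' 1 → fail=15;  out {4}∪{5}={4,5}
  n5('bbbaa'): parent n4 fail=15; on 'a' 15 → fail=16;  out {2}∪{6}={2,6}
  n10('acaac'): parent n9 fail=6; on 'c' 6 → fail=7;  out {3}∪∅={3}

Scan:
[0] read 'a'  n0⇒n6
[1] read 'c'  n6⇒n7
[2] read 'b'  n7⇒n1 ·f  → match P1@[2:2]
[3] read 'b'  n1⇒n2  → match P0@[2:3],P1@[3:3]
[4] read 'b'  n2⇒n3  → match P0@[3:4],P1@[4:4]
[5] read 'a'  n3⇒n4  → match P5@[4:5]
[6] read 'c'  n4⇒n7 ·f
[7] read 'c'  n7⇒n11 ·f
[8] read 'a'  n11⇒n12
[9] read 'b'  n12⇒n13  → match P1@[9:9]
[10] read 'a'  n13⇒n14  → match P4@[7:10],P5@[9:10]
[11] read 'c'  n14⇒n7 ·f
[12] read 'b'  n7⇒n1 ·f  → match P1@[12:12]
[13] read 'c'  n1⇒n11 ·f
[14] read 'b'  n11⇒n1 ·f  → match P1@[14:14]
[15] read 'b'  n1⇒n2  → match P0@[14:15],P1@[15:15]
[16] read 'a'  n2⇒n15 ·f  → match P5@[15:16]
[17] read 'c'  n15⇒n7 ·f
[18] read 'b'  n7⇒n1 ·f  → match P1@[18:18]
[19] read 'b'  n1⇒n2  → match P0@[18:19],P1@[19:19]
[20] read 'a'  n2⇒n15 ·f  → match P5@[19:20]
[21] read 'b'  n15⇒n1 ·f  → match P1@[21:21]
[22] read 'b'  n1⇒n2  → match P0@[21:22],P1@[22:22]
[23] read 'b'  n2⇒n3  → match P0@[22:23],P1@[23:23]
[24] read 'a'  n3⇒n4  → match P5@[23:24]
[25] read 'b'  n4⇒n1 ·f  → match P1@[25:25]
[26] read 'b'  n1⇒n2  → match P0@[25:26],P1@[26:26]
[27] read 'a'  n2⇒n15 ·f  → match P5@[26:27]
[28] read 'b'  n15⇒n1 ·f  → match P1@[28:28]
[29] read 'a'  n1⇒n15  → match P5@[28:29]
[30] read 'b'  n15⇒n1 ·f  → match P1@[30:30]
[31] read 'b'  n1⇒n2  → match P0@[30:31],P1@[31:31]
[32] read 'b'  n2⇒n3  → match P0@[31:32],P1@[32:32]
[33] read 'a'  n3⇒n4  → match P5@[32:33]
[34] read 'a'  n4⇒n5  → match P2@[30:34],P6@[32:34]
[35] read 'c'  n5⇒n7 ·f
[36] read 'c'  n7⇒n11 ·f
[37] read 'c'  n11⇒n11 ·f

Matches: [[2,1],[3,0],[3,1],[4,0],[4,1],[5,5],[9,1],[10,4],[10,5],[12,1],[14,1],[15,0],[15,1],[16,5],[18,1],[19,0],[19,1],[20,5],[21,1],[22,0],[22,1],[23,0],[23,1],[24,5],[25,1],[26,0],[26,1],[27,5],[28,1],[29,5],[30,1],[31,0],[31,1],[32,0],[32,1],[33,5],[34,2],[34,6]]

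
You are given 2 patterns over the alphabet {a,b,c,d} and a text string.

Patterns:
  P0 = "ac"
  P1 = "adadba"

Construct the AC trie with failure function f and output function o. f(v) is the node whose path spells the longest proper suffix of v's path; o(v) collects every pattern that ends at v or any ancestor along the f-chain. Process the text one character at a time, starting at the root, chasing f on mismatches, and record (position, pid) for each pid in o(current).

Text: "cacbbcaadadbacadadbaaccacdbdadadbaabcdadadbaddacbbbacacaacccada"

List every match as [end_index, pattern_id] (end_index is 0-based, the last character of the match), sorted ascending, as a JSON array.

Build:
Trie nodes:
  0='ε' goto a→1
  1='a' goto c→2 d→3
  2='ac' goto ·  ←P0
  3='ad' goto a→4
  4='ada' goto d→5
  5='adad' goto b→6
  6='adadb' goto a→7
  7='adadba' goto ·  ←P1

BFS fail/out derivation:
  fail(1) 'a': from fail(0)=0 chase 'a': 0 ⇒ 0;  out=∅∪out(0)=∅
  fail(2) 'ac': from fail(1)=0 chase 'c': 0 ⇒ 0;  out={0}∪out(0)={0}
  fail(3) 'ad': from fail(1)=0 chase 'd': 0 ⇒ 0;  out=∅∪out(0)=∅
  fail(4) 'ada': from fail(3)=0 chase 'a': 0 ⇒ 1;  out=∅∪out(1)=∅
  fail(5) 'adad': from fail(4)=1 chase 'd': 1 ⇒ 3;  out=∅∪out(3)=∅
  fail(6) 'adadb': from fail(5)=3 chase 'b': 3→0 ⇒ 0;  out=∅∪out(0)=∅
  fail(7) 'adadba': from fail(6)=0 chase 'a': 0 ⇒ 1;  out={1}∪out(1)={1}

Run:
i=0 'c': node 0→0
i=1 'a': node 0→1
i=2 'c': node 1→2  emit P0@[1:2]
i=3 'b': node 2→0 ·f
i=4 'b': node 0→0
i=5 'c': node 0→0
i=6 'a': node 0→1
i=7 'a': node 1→1 ·f
i=8 'd': node 1→3
i=9 'a': node 3→4
i=10 'd': node 4→5
i=11 'b': node 5→6
i=12 'a': node 6→7  emit P1@[7:12]
i=13 'c': node 7→2 ·f  emit P0@[12:13]
i=14 'a': node 2→1 ·f
i=15 'd': node 1→3
i=16 'a': node 3→4
i=17 'd': node 4→5
i=18 'b': node 5→6
i=19 'a': node 6→7  emit P1@[14:19]
i=20 'a': node 7→1 ·f
i=21 'c': node 1→2  emit P0@[20:21]
i=22 'c': node 2→0 ·f
i=23 'a': node 0→1
i=24 'c': node 1→2  emit P0@[23:24]
i=25 'd': node 2→0 ·f
i=26 'b': node 0→0
i=27 'd': node 0→0
i=28 'a': node 0→1
i=29 'd': node 1→3
i=30 'a': node 3→4
i=31 'd': node 4→5
i=32 'b': node 5→6
i=33 'a': node 6→7  emit P1@[28:33]
i=34 'a': node 7→1 ·f
i=35 'b': node 1→0 ·f
i=36 'c': node 0→0
i=37 'd': node 0→0
i=38 'a': node 0→1
i=39 'd': node 1→3
i=40 'a': node 3→4
i=41 'd': node 4→5
i=42 'b': node 5→6
i=43 'a': node 6→7  emit P1@[38:43]
i=44 'd': node 7→3 ·f
i=45 'd': node 3→0 ·f
i=46 'a': node 0→1
i=47 'c': node 1→2  emit P0@[46:47]
i=48 'b': node 2→0 ·f
i=49 'b': node 0→0
i=50 'b': node 0→0
i=51 'a': node 0→1
i=52 'c': node 1→2  emit P0@[51:52]
i=53 'a': node 2→1 ·f
i=54 'c': node 1→2  emit P0@[53:54]
i=55 'a': node 2→1 ·f
i=56 'a': node 1→1 ·f
i=57 'c': node 1→2  emit P0@[56:57]
i=58 'c': node 2→0 ·f
i=59 'c': node 0→0
i=60 'a': node 0→1
i=61 'd': node 1→3
i=62 'a': node 3→4

Result: [[2,0],[12,1],[13,0],[19,1],[21,0],[24,0],[33,1],[43,1],[47,0],[52,0],[54,0],[57,0]]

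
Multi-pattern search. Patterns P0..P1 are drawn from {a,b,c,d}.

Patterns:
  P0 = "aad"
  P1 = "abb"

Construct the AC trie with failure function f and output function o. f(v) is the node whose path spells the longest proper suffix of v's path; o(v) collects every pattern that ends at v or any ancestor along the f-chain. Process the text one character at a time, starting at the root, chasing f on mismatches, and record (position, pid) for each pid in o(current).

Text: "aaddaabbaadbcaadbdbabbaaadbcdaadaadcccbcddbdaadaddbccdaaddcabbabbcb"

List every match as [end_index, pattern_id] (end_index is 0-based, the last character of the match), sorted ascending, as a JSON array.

Build:
Trie nodes:
  n0 'ε': a→1
  n1 'a': a→2 b→4
  n2 'aa': d→3
  n3 'aad': ·  [P0 ends]
  n4 'ab': b→5
  n5 'abb': ·  [P1 ends]

Failure links (BFS by depth):
  fail(1) 'a': from fail(0)=0 chase 'a': 0 ⇒ 0;  out=∅∪out(0)=∅
  fail(2) 'aa': from fail(1)=0 chase 'a': 0 ⇒ 1;  out=∅∪out(1)=∅
  fail(4) 'ab': from fail(1)=0 chase 'b': 0 ⇒ 0;  out=∅∪out(0)=∅
  fail(3) 'aad': from fail(2)=1 chase 'd': 1→0 ⇒ 0;  out={0}∪out(0)={0}
  fail(5) 'abb': from fail(4)=0 chase 'b': 0 ⇒ 0;  out={1}∪out(0)={1}

Run:
[0] read 'a'  n0⇒n1
[1] read 'a'  n1⇒n2
[2] read 'd'  n2⇒n3  ** P0@[0:2]
[3] read 'd'  n3⇒n0 (fail-walked)
[4] read 'a'  n0⇒n1
[5] read 'a'  n1⇒n2
[6] read 'b'  n2⇒n4 (fail-walked)
[7] read 'b'  n4⇒n5  ** P1@[5:7]
[8] read 'a'  n5⇒n1 (fail-walked)
[9] read 'a'  n1⇒n2
[10] read 'd'  n2⇒n3  ** P0@[8:10]
[11] read 'b'  n3⇒n0 (fail-walked)
[12] read 'c'  n0⇒n0
[13] read 'a'  n0⇒n1
[14] read 'a'  n1⇒n2
[15] read 'd'  n2⇒n3  ** P0@[13:15]
[16] read 'b'  n3⇒n0 (fail-walked)
[17] read 'd'  n0⇒n0
[18] read 'b'  n0⇒n0
[19] read 'a'  n0⇒n1
[20] read 'b'  n1⇒n4
[21] read 'b'  n4⇒n5  ** P1@[19:21]
[22] read 'a'  n5⇒n1 (fail-walked)
[23] read 'a'  n1⇒n2
[24] read 'a'  n2⇒n2 (fail-walked)
[25] read 'd'  n2⇒n3  ** P0@[23:25]
[26] read 'b'  n3⇒n0 (fail-walked)
[27] read 'c'  n0⇒n0
[28] read 'd'  n0⇒n0
[29] read 'a'  n0⇒n1
[30] read 'a'  n1⇒n2
[31] read 'd'  n2⇒n3  ** P0@[29:31]
[32] read 'a'  n3⇒n1 (fail-walked)
[33] read 'a'  n1⇒n2
[34] read 'd'  n2⇒n3  ** P0@[32:34]
[35] read 'c'  n3⇒n0 (fail-walked)
[36] read 'c'  n0⇒n0
[37] read 'c'  n0⇒n0
[38] read 'b'  n0⇒n0
[39] read 'c'  n0⇒n0
[40] read 'd'  n0⇒n0
[41] read 'd'  n0⇒n0
[42] read 'b'  n0⇒n0
[43] read 'd'  n0⇒n0
[44] read 'a'  n0⇒n1
[45] read 'a'  n1⇒n2
[46] read 'd'  n2⇒n3  ** P0@[44:46]
[47] read 'a'  n3⇒n1 (fail-walked)
[48] read 'd'  n1⇒n0 (fail-walked)
[49] read 'd'  n0⇒n0
[50] read 'b'  n0⇒n0
[51] read 'c'  n0⇒n0
[52] read 'c'  n0⇒n0
[53] read 'd'  n0⇒n0
[54] read 'a'  n0⇒n1
[55] read 'a'  n1⇒n2
[56] read 'd'  n2⇒n3  ** P0@[54:56]
[57] read 'd'  n3⇒n0 (fail-walked)
[58] read 'c'  n0⇒n0
[59] read 'a'  n0⇒n1
[60] read 'b'  n1⇒n4
[61] read 'b'  n4⇒n5  ** P1@[59:61]
[62] read 'a'  n5⇒n1 (fail-walked)
[63] read 'b'  n1⇒n4
[64] read 'b'  n4⇒n5  ** P1@[62:64]
[65] read 'c'  n5⇒n0 (fail-walked)
[66] read 'b'  n0⇒n0

All matches (sorted): [[2,0],[7,1],[10,0],[15,0],[21,1],[25,0],[31,0],[34,0],[46,0],[56,0],[61,1],[64,1]]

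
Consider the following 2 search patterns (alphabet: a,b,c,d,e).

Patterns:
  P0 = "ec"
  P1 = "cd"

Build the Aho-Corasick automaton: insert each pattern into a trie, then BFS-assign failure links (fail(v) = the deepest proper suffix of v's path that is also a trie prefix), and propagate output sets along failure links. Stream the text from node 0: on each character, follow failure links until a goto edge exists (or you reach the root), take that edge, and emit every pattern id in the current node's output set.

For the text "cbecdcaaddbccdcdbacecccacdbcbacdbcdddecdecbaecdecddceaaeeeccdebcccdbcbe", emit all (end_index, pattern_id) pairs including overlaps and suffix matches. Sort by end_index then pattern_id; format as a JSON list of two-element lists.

Construct AC machine:
Trie nodes:
  0='ε' goto c→3 e→1
  1='e' goto c→2
  2='ec' goto ·  [P0 ends]
  3='c' goto d→4
  4='cd' goto ·  [P1 ends]

Failure links (BFS by depth):
  n1('e'): parent n0 fail=0; on 'e' 0 → fail=0;  out ∅∪∅=∅
  n3('c'): parent n0 fail=0; on 'c' 0 → fail=0;  out ∅∪∅=∅
  n2('ec'): parent n1 fail=0; on 'c' 0 → fail=3;  out {0}∪∅={0}
  n4('cd'): parent n3 fail=0; on 'd' 0 → fail=0;  out {1}∪∅={1}

Scan:
i=0 'c': node 0→3
i=1 'b': node 3→0 (via fail)
i=2 'e': node 0→1
i=3 'c': node 1→2  ** P0@[2:3]
i=4 'd': node 2→4 (via fail)  ** P1@[3:4]
i=5 'c': node 4→3 (via fail)
i=6 'a': node 3→0 (via fail)
i=7 'a': node 0→0
i=8 'd': node 0→0
i=9 'd': node 0→0
i=10 'b': node 0→0
i=11 'c': node 0→3
i=12 'c': node 3→3 (via fail)
i=13 'd': node 3→4  ** P1@[12:13]
i=14 'c': node 4→3 (via fail)
i=15 'd': node 3→4  ** P1@[14:15]
i=16 'b': node 4→0 (via fail)
i=17 'a': node 0→0
i=18 'c': node 0→3
i=19 'e': node 3→1 (via fail)
i=20 'c': node 1→2  ** P0@[19:20]
i=21 'c': node 2→3 (via fail)
i=22 'c': node 3→3 (via fail)
i=23 'a': node 3→0 (via fail)
i=24 'c': node 0→3
i=25 'd': node 3→4  ** P1@[24:25]
i=26 'b': node 4→0 (via fail)
i=27 'c': node 0→3
i=28 'b': node 3→0 (via fail)
i=29 'a': node 0→0
i=30 'c': node 0→3
i=31 'd': node 3→4  ** P1@[30:31]
i=32 'b': node 4→0 (via fail)
i=33 'c': node 0→3
i=34 'd': node 3→4  ** P1@[33:34]
i=35 'd': node 4→0 (via fail)
i=36 'd': node 0→0
i=37 'e': node 0→1
i=38 'c': node 1→2  ** P0@[37:38]
i=39 'd': node 2→4 (via fail)  ** P1@[38:39]
i=40 'e': node 4→1 (via fail)
i=41 'c': node 1→2  ** P0@[40:41]
i=42 'b': node 2→0 (via fail)
i=43 'a': node 0→0
i=44 'e': node 0→1
i=45 'c': node 1→2  ** P0@[44:45]
i=46 'd': node 2→4 (via fail)  ** P1@[45:46]
i=47 'e': node 4→1 (via fail)
i=48 'c': node 1→2  ** P0@[47:48]
i=49 'd': node 2→4 (via fail)  ** P1@[48:49]
i=50 'd': node 4→0 (via fail)
i=51 'c': node 0→3
i=52 'e': node 3→1 (via fail)
i=53 'a': node 1→0 (via fail)
i=54 'a': node 0→0
i=55 'e': node 0→1
i=56 'e': node 1→1 (via fail)
i=57 'e': node 1→1 (via fail)
i=58 'c': node 1→2  ** P0@[57:58]
i=59 'c': node 2→3 (via fail)
i=60 'd': node 3→4  ** P1@[59:60]
i=61 'e': node 4→1 (via fail)
i=62 'b': node 1→0 (via fail)
i=63 'c': node 0→3
i=64 'c': node 3→3 (via fail)
i=65 'c': node 3→3 (via fail)
i=66 'd': node 3→4  ** P1@[65:66]
i=67 'b': node 4→0 (via fail)
i=68 'c': node 0→3
i=69 'b': node 3→0 (via fail)
i=70 'e': node 0→1

All matches (sorted): [[3,0],[4,1],[13,1],[15,1],[20,0],[25,1],[31,1],[34,1],[38,0],[39,1],[41,0],[45,0],[46,1],[48,0],[49,1],[58,0],[60,1],[66,1]]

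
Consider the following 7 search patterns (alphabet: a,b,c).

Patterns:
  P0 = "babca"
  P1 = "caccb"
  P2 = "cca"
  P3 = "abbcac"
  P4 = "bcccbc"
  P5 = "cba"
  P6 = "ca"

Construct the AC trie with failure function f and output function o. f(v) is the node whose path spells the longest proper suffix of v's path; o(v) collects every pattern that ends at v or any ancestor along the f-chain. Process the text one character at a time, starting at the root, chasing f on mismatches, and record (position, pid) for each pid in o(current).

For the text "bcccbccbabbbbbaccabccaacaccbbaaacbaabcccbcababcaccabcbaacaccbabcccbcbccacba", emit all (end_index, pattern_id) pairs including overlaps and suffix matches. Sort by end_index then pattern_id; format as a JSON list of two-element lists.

Construct AC machine:
Trie (insert patterns):
  0='ε' goto a→13 b→1 c→6
  1='b' goto a→2 c→19
  2='ba' goto b→3
  3='bab' goto c→4
  4='babc' goto a→5
  5='babca' goto ·  ←P0
  6='c' goto a→7 b→24 c→11
  7='ca' goto c→8  ←P6
  8='cac' goto c→9
  9='cacc' goto b→10
  10='caccb' goto ·  ←P1
  11='cc' goto a→12
  12='cca' goto ·  ←P2
  13='a' goto b→14
  14='ab' goto b→15
  15='abb' goto c→16
  16='abbc' goto a→17
  17='abbca' goto c→18
  18='abbcac' goto ·  ←P3
  19='bc' goto c→20
  20='bcc' goto c→21
  21='bccc' goto b→22
  22='bcccb' goto c→23
  23='bcccbc' goto ·  ←P4
  24='cb' goto a→25
  25='cba' goto ·  ←P5

BFS fail/out derivation:
  fail(1) 'b': from fail(0)=0 chase 'b': 0 ⇒ 0;  out=∅∪out(0)=∅
  fail(6) 'c': from fail(0)=0 chase 'c': 0 ⇒ 0;  out=∅∪out(0)=∅
  fail(13) 'a': from fail(0)=0 chase 'a': 0 ⇒ 0;  out=∅∪out(0)=∅
  fail(2) 'ba': from fail(1)=0 chase 'a': 0 ⇒ 13;  out=∅∪out(13)=∅
  fail(7) 'ca': from fail(6)=0 chase 'a': 0 ⇒ 13;  out={6}∪out(13)={6}
  fail(11) 'cc': from fail(6)=0 chase 'c': 0 ⇒ 6;  out=∅∪out(6)=∅
  fail(14) 'ab': from fail(13)=0 chase 'b': 0 ⇒ 1;  out=∅∪out(1)=∅
  fail(19) 'bc': from fail(1)=0 chase 'c': 0 ⇒ 6;  out=∅∪out(6)=∅
  fail(24) 'cb': from fail(6)=0 chase 'b': 0 ⇒ 1;  out=∅∪out(1)=∅
  fail(3) 'bab': from fail(2)=13 chase 'b': 13 ⇒ 14;  out=∅∪out(14)=∅
  fail(8) 'cac': from fail(7)=13 chase 'c': 13→0 ⇒ 6;  out=∅∪out(6)=∅
  fail(12) 'cca': from fail(11)=6 chase 'a': 6 ⇒ 7;  out={2}∪out(7)={2,6}
  fail(15) 'abb': from fail(14)=1 chase 'b': 1→0 ⇒ 1;  out=∅∪out(1)=∅
  fail(20) 'bcc': from fail(19)=6 chase 'c': 6 ⇒ 11;  out=∅∪out(11)=∅
  fail(25) 'cba': from fail(24)=1 chase 'a': 1 ⇒ 2;  out={5}∪out(2)={5}
  fail(4) 'babc': from fail(3)=14 chase 'c': 14→1 ⇒ 19;  out=∅∪out(19)=∅
  fail(9) 'cacc': from fail(8)=6 chase 'c': 6 ⇒ 11;  out=∅∪out(11)=∅
  fail(16) 'abbc': from fail(15)=1 chase 'c': 1 ⇒ 19;  out=∅∪out(19)=∅
  fail(21) 'bccc': from fail(20)=11 chase 'c': 11→6 ⇒ 11;  out=∅∪out(11)=∅
  fail(5) 'babca': from fail(4)=19 chase 'a': 19→6 ⇒ 7;  out={0}∪out(7)={0,6}
  fail(10) 'caccb': from fail(9)=11 chase 'b': 11→6 ⇒ 24;  out={1}∪out(24)={1}
  fail(17) 'abbca': from fail(16)=19 chase 'a': 19→6 ⇒ 7;  out=∅∪out(7)={6}
  fail(22) 'bcccb': from fail(21)=11 chase 'b': 11→6 ⇒ 24;  out=∅∪out(24)=∅
  fail(18) 'abbcac': from fail(17)=7 chase 'c': 7 ⇒ 8;  out={3}∪out(8)={3}
  fail(23) 'bcccbc': from fail(22)=24 chase 'c': 24→1 ⇒ 19;  out={4}∪out(19)={4}

Text stream:
pos 0 'b': at 1
pos 1 'c': at 19
pos 2 'c': at 20
pos 3 'c': at 21
pos 4 'b': at 22
pos 5 'c': at 23  ** P4@[0:5]
pos 6 'c': at 20 ·f
pos 7 'b': at 24 ·f
pos 8 'a': at 25  ** P5@[6:8]
pos 9 'b': at 3 ·f
pos 10 'b': at 15 ·f
pos 11 'b': at 1 ·f
pos 12 'b': at 1 ·f
pos 13 'b': at 1 ·f
pos 14 'a': at 2
pos 15 'c': at 6 ·f
pos 16 'c': at 11
pos 17 'a': at 12  ** P2@[15:17],P6@[16:17]
pos 18 'b': at 14 ·f
pos 19 'c': at 19 ·f
pos 20 'c': at 20
pos 21 'a': at 12 ·f  ** P2@[19:21],P6@[20:21]
pos 22 'a': at 13 ·f
pos 23 'c': at 6 ·f
pos 24 'a': at 7  ** P6@[23:24]
pos 25 'c': at 8
pos 26 'c': at 9
pos 27 'b': at 10  ** P1@[23:27]
pos 28 'b': at 1 ·f
pos 29 'a': at 2
pos 30 'a': at 13 ·f
pos 31 'a': at 13 ·f
pos 32 'c': at 6 ·f
pos 33 'b': at 24
pos 34 'a': at 25  ** P5@[32:34]
pos 35 'a': at 13 ·f
pos 36 'b': at 14
pos 37 'c': at 19 ·f
pos 38 'c': at 20
pos 39 'c': at 21
pos 40 'b': at 22
pos 41 'c': at 23  ** P4@[36:41]
pos 42 'a': at 7 ·f  ** P6@[41:42]
pos 43 'b': at 14 ·f
pos 44 'a': at 2 ·f
pos 45 'b': at 3
pos 46 'c': at 4
pos 47 'a': at 5  ** P0@[43:47],P6@[46:47]
pos 48 'c': at 8 ·f
pos 49 'c': at 9
pos 50 'a': at 12 ·f  ** P2@[48:50],P6@[49:50]
pos 51 'b': at 14 ·f
pos 52 'c': at 19 ·f
pos 53 'b': at 24 ·f
pos 54 'a': at 25  ** P5@[52:54]
pos 55 'a': at 13 ·f
pos 56 'c': at 6 ·f
pos 57 'a': at 7  ** P6@[56:57]
pos 58 'c': at 8
pos 59 'c': at 9
pos 60 'b': at 10  ** P1@[56:60]
pos 61 'a': at 25 ·f  ** P5@[59:61]
pos 62 'b': at 3 ·f
pos 63 'c': at 4
pos 64 'c': at 20 ·f
pos 65 'c': at 21
pos 66 'b': at 22
pos 67 'c': at 23  ** P4@[62:67]
pos 68 'b': at 24 ·f
pos 69 'c': at 19 ·f
pos 70 'c': at 20
pos 71 'a': at 12 ·f  ** P2@[69:71],P6@[70:71]
pos 72 'c': at 8 ·f
pos 73 'b': at 24 ·f
pos 74 'a': at 25  ** P5@[72:74]

All matches (sorted): [[5,4],[8,5],[17,2],[17,6],[21,2],[21,6],[24,6],[27,1],[34,5],[41,4],[42,6],[47,0],[47,6],[50,2],[50,6],[54,5],[57,6],[60,1],[61,5],[67,4],[71,2],[71,6],[74,5]]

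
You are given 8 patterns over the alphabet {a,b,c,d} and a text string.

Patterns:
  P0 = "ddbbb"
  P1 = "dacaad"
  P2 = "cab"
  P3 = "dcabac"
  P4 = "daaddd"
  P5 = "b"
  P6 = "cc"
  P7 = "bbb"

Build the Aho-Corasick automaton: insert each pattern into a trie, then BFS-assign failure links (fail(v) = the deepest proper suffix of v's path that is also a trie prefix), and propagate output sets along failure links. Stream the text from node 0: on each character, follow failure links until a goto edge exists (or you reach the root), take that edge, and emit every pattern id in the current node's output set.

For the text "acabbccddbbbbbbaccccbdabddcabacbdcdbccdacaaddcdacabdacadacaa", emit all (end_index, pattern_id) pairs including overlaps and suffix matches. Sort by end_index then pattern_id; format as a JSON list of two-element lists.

Build automaton:
Trie (insert patterns):
  0='ε' goto b→23 c→11 d→1
  1='d' goto a→6 c→14 d→2
  2='dd' goto b→3
  3='ddb' goto b→4
  4='ddbb' goto b→5
  5='ddbbb' goto ·  ←P0
  6='da' goto a→19 c→7
  7='dac' goto a→8
  8='daca' goto a→9
  9='dacaa' goto d→10
  10='dacaad' goto ·  ←P1
  11='c' goto a→12 c→24
  12='ca' goto b→13
  13='cab' goto ·  ←P2
  14='dc' goto a→15
  15='dca' goto b→16
  16='dcab' goto a→17
  17='dcaba' goto c→18
  18='dcabac' goto ·  ←P3
  19='daa' goto d→20
  20='daad' goto d→21
  21='daadd' goto d→22
  22='daaddd' goto ·  ←P4
  23='b' goto b→25  ←P5
  24='cc' goto ·  ←P6
  25='bb' goto b→26
  26='bbb' goto ·  ←P7

Failure links (BFS by depth):
  fail(1) 'd': from fail(0)=0 chase 'd': 0 ⇒ 0;  out=∅∪out(0)=∅
  fail(11) 'c': from fail(0)=0 chase 'c': 0 ⇒ 0;  out=∅∪out(0)=∅
  fail(23) 'b': from fail(0)=0 chase 'b': 0 ⇒ 0;  out={5}∪out(0)={5}
  fail(2) 'dd': from fail(1)=0 chase 'd': 0 ⇒ 1;  out=∅∪out(1)=∅
  fail(6) 'da': from fail(1)=0 chase 'a': 0 ⇒ 0;  out=∅∪out(0)=∅
  fail(12) 'ca': from fail(11)=0 chase 'a': 0 ⇒ 0;  out=∅∪out(0)=∅
  fail(14) 'dc': from fail(1)=0 chase 'c': 0 ⇒ 11;  out=∅∪out(11)=∅
  fail(24) 'cc': from fail(11)=0 chase 'c': 0 ⇒ 11;  out={6}∪out(11)={6}
  fail(25) 'bb': from fail(23)=0 chase 'b': 0 ⇒ 23;  out=∅∪out(23)={5}
  fail(3) 'ddb': from fail(2)=1 chase 'b': 1→0 ⇒ 23;  out=∅∪out(23)={5}
  fail(7) 'dac': from fail(6)=0 chase 'c': 0 ⇒ 11;  out=∅∪out(11)=∅
  fail(13) 'cab': from fail(12)=0 chase 'b': 0 ⇒ 23;  out={2}∪out(23)={2,5}
  fail(15) 'dca': from fail(14)=11 chase 'a': 11 ⇒ 12;  out=∅∪out(12)=∅
  fail(19) 'daa': from fail(6)=0 chase 'a': 0 ⇒ 0;  out=∅∪out(0)=∅
  fail(26) 'bbb': from fail(25)=23 chase 'b': 23 ⇒ 25;  out={7}∪out(25)={5,7}
  fail(4) 'ddbb': from fail(3)=23 chase 'b': 23 ⇒ 25;  out=∅∪out(25)={5}
  fail(8) 'daca': from fail(7)=11 chase 'a': 11 ⇒ 12;  out=∅∪out(12)=∅
  fail(16) 'dcab': from fail(15)=12 chase 'b': 12 ⇒ 13;  out=∅∪out(13)={2,5}
  fail(20) 'daad': from fail(19)=0 chase 'd': 0 ⇒ 1;  out=∅∪out(1)=∅
  fail(5) 'ddbbb': from fail(4)=25 chase 'b': 25 ⇒ 26;  out={0}∪out(26)={0,5,7}
  fail(9) 'dacaa': from fail(8)=12 chase 'a': 12→0 ⇒ 0;  out=∅∪out(0)=∅
  fail(17) 'dcaba': from fail(16)=13 chase 'a': 13→23→0 ⇒ 0;  out=∅∪out(0)=∅
  fail(21) 'daadd': from fail(20)=1 chase 'd': 1 ⇒ 2;  out=∅∪out(2)=∅
  fail(10) 'dacaad': from fail(9)=0 chase 'd': 0 ⇒ 1;  out={1}∪out(1)={1}
  fail(18) 'dcabac': from fail(17)=0 chase 'c': 0 ⇒ 11;  out={3}∪out(11)={3}
  fail(22) 'daaddd': from fail(21)=2 chase 'd': 2→1 ⇒ 2;  out={4}∪out(2)={4}

Run:
pos 0 'a': at 0
pos 1 'c': at 11
pos 2 'a': at 12
pos 3 'b': at 13  emit P2@[1:3],P5@[3:3]
pos 4 'b': at 25 (fail-walked)  emit P5@[4:4]
pos 5 'c': at 11 (fail-walked)
pos 6 'c': at 24  emit P6@[5:6]
pos 7 'd': at 1 (fail-walked)
pos 8 'd': at 2
pos 9 'b': at 3  emit P5@[9:9]
pos 10 'b': at 4  emit P5@[10:10]
pos 11 'b': at 5  emit P0@[7:11],P5@[11:11],P7@[9:11]
pos 12 'b': at 26 (fail-walked)  emit P5@[12:12],P7@[10:12]
pos 13 'b': at 26 (fail-walked)  emit P5@[13:13],P7@[11:13]
pos 14 'b': at 26 (fail-walked)  emit P5@[14:14],P7@[12:14]
pos 15 'a': at 0 (fail-walked)
pos 16 'c': at 11
pos 17 'c': at 24  emit P6@[16:17]
pos 18 'c': at 24 (fail-walked)  emit P6@[17:18]
pos 19 'c': at 24 (fail-walked)  emit P6@[18:19]
pos 20 'b': at 23 (fail-walked)  emit P5@[20:20]
pos 21 'd': at 1 (fail-walked)
pos 22 'a': at 6
pos 23 'b': at 23 (fail-walked)  emit P5@[23:23]
pos 24 'd': at 1 (fail-walked)
pos 25 'd': at 2
pos 26 'c': at 14 (fail-walked)
pos 27 'a': at 15
pos 28 'b': at 16  emit P2@[26:28],P5@[28:28]
pos 29 'a': at 17
pos 30 'c': at 18  emit P3@[25:30]
pos 31 'b': at 23 (fail-walked)  emit P5@[31:31]
pos 32 'd': at 1 (fail-walked)
pos 33 'c': at 14
pos 34 'd': at 1 (fail-walked)
pos 35 'b': at 23 (fail-walked)  emit P5@[35:35]
pos 36 'c': at 11 (fail-walked)
pos 37 'c': at 24  emit P6@[36:37]
pos 38 'd': at 1 (fail-walked)
pos 39 'a': at 6
pos 40 'c': at 7
pos 41 'a': at 8
pos 42 'a': at 9
pos 43 'd': at 10  emit P1@[38:43]
pos 44 'd': at 2 (fail-walked)
pos 45 'c': at 14 (fail-walked)
pos 46 'd': at 1 (fail-walked)
pos 47 'a': at 6
pos 48 'c': at 7
pos 49 'a': at 8
pos 50 'b': at 13 (fail-walked)  emit P2@[48:50],P5@[50:50]
pos 51 'd': at 1 (fail-walked)
pos 52 'a': at 6
pos 53 'c': at 7
pos 54 'a': at 8
pos 55 'd': at 1 (fail-walked)
pos 56 'a': at 6
pos 57 'c': at 7
pos 58 'a': at 8
pos 59 'a': at 9

Matches: [[3,2],[3,5],[4,5],[6,6],[9,5],[10,5],[11,0],[11,5],[11,7],[12,5],[12,7],[13,5],[13,7],[14,5],[14,7],[17,6],[18,6],[19,6],[20,5],[23,5],[28,2],[28,5],[30,3],[31,5],[35,5],[37,6],[43,1],[50,2],[50,5]]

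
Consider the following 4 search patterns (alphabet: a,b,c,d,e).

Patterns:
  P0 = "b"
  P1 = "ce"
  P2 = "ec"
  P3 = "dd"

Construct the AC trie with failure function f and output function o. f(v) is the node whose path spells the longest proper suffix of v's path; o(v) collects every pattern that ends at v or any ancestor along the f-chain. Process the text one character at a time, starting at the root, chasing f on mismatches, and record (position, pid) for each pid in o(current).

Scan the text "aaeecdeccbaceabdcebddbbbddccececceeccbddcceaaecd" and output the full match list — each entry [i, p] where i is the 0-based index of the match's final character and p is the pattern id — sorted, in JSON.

Build:
Trie (insert patterns):
  n0 'ε': b→1 c→2 d→6 e→4
  n1 'b': ·  [P0 ends]
  n2 'c': e→3
  n3 'ce': ·  [P1 ends]
  n4 'e': c→5
  n5 'ec': ·  [P2 ends]
  n6 'd': d→7
  n7 'dd': ·  [P3 ends]

Failure links (BFS by depth):
  n1('b'): parent n0 fail=0; on 'b' 0 → fail=0;  out {0}∪∅={0}
  n2('c'): parent n0 fail=0; on 'c' 0 → fail=0;  out ∅∪∅=∅
  n4('e'): parent n0 fail=0; on 'e' 0 → fail=0;  out ∅∪∅=∅
  n6('d'): parent n0 fail=0; on 'd' 0 → fail=0;  out ∅∪∅=∅
  n3('ce'): parent n2 fail=0; on 'e' 0 → fail=4;  out {1}∪∅={1}
  n5('ec'): parent n4 fail=0; on 'c' 0 → fail=2;  out {2}∪∅={2}
  n7('dd'): parent n6 fail=0; on 'd' 0 → fail=6;  out {3}∪∅={3}

Text stream:
i=0 'a': node 0→0
i=1 'a': node 0→0
i=2 'e': node 0→4
i=3 'e': node 4→4 ·f
i=4 'c': node 4→5  ** P2@[3:4]
i=5 'd': node 5→6 ·f
i=6 'e': node 6→4 ·f
i=7 'c': node 4→5  ** P2@[6:7]
i=8 'c': node 5→2 ·f
i=9 'b': node 2→1 ·f  ** P0@[9:9]
i=10 'a': node 1→0 ·f
i=11 'c': node 0→2
i=12 'e': node 2→3  ** P1@[11:12]
i=13 'a': node 3→0 ·f
i=14 'b': node 0→1  ** P0@[14:14]
i=15 'd': node 1→6 ·f
i=16 'c': node 6→2 ·f
i=17 'e': node 2→3  ** P1@[16:17]
i=18 'b': node 3→1 ·f  ** P0@[18:18]
i=19 'd': node 1→6 ·f
i=20 'd': node 6→7  ** P3@[19:20]
i=21 'b': node 7→1 ·f  ** P0@[21:21]
i=22 'b': node 1→1 ·f  ** P0@[22:22]
i=23 'b': node 1→1 ·f  ** P0@[23:23]
i=24 'd': node 1→6 ·f
i=25 'd': node 6→7  ** P3@[24:25]
i=26 'c': node 7→2 ·f
i=27 'c': node 2→2 ·f
i=28 'e': node 2→3  ** P1@[27:28]
i=29 'c': node 3→5 ·f  ** P2@[28:29]
i=30 'e': node 5→3 ·f  ** P1@[29:30]
i=31 'c': node 3→5 ·f  ** P2@[30:31]
i=32 'c': node 5→2 ·f
i=33 'e': node 2→3  ** P1@[32:33]
i=34 'e': node 3→4 ·f
i=35 'c': node 4→5  ** P2@[34:35]
i=36 'c': node 5→2 ·f
i=37 'b': node 2→1 ·f  ** P0@[37:37]
i=38 'd': node 1→6 ·f
i=39 'd': node 6→7  ** P3@[38:39]
i=40 'c': node 7→2 ·f
i=41 'c': node 2→2 ·f
i=42 'e': node 2→3  ** P1@[41:42]
i=43 'a': node 3→0 ·f
i=44 'a': node 0→0
i=45 'e': node 0→4
i=46 'c': node 4→5  ** P2@[45:46]
i=47 'd': node 5→6 ·f

All matches (sorted): [[4,2],[7,2],[9,0],[12,1],[14,0],[17,1],[18,0],[20,3],[21,0],[22,0],[23,0],[25,3],[28,1],[29,2],[30,1],[31,2],[33,1],[35,2],[37,0],[39,3],[42,1],[46,2]]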